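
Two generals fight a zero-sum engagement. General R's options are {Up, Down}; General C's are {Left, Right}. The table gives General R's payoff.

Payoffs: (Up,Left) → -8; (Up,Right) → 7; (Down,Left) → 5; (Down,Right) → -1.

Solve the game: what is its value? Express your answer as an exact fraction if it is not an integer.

Row minima: Up → -8, Down → -1; maximin = -1.
Column maxima: Left → 5, Right → 7; minimax = 5.
-1 ≠ 5, so there is no saddle point; optimal play is mixed.
Let General R play Up with probability p. Expected payoff against Left: (-8)p + 5(1−p) = −13p + 5; against Right: 7p + (-1)(1−p) = 8p − 1.
Setting these equal: −13p + 5 = 8p − 1 ⇒ −21p = -6 ⇒ p = 2/7, and the value is (-13)·(2/7) + 5 = 9/7.
For General C: with q = P(Left), equating Up's and Down's payoffs gives −15q + 7 = 6q − 1 ⇒ q = 8/21.

9/7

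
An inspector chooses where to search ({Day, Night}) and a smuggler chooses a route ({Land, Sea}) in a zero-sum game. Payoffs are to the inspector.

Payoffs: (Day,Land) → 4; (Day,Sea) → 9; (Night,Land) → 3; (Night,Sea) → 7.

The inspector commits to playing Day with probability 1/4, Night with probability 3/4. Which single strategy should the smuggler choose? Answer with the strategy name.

Land

If the smuggler plays Land, the inspector's expected payoff is (1/4)·4 + (3/4)·3 = 13/4.
If the smuggler plays Sea, the inspector's expected payoff is (1/4)·9 + (3/4)·7 = 15/2.
The smuggler minimizes the inspector's payoff; the smallest is 13/4, so the best response is Land.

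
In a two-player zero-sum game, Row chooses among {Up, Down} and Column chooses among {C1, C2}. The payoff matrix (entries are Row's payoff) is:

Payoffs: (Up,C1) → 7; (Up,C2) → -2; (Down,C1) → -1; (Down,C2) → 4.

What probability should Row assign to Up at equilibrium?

Row minima: Up → -2, Down → -1; maximin = -1.
Column maxima: C1 → 7, C2 → 4; minimax = 4.
-1 ≠ 4, so there is no saddle point; optimal play is mixed.
Let Row play Up with probability p. Expected payoff against C1: 7p + (-1)(1−p) = 8p − 1; against C2: (-2)p + 4(1−p) = −6p + 4.
Setting these equal: 8p − 1 = −6p + 4 ⇒ 14p = 5 ⇒ p = 5/14, and the value is (8)·(5/14) − 1 = 13/7.
For Column: with q = P(C1), equating Up's and Down's payoffs gives 9q − 2 = −5q + 4 ⇒ q = 3/7.

5/14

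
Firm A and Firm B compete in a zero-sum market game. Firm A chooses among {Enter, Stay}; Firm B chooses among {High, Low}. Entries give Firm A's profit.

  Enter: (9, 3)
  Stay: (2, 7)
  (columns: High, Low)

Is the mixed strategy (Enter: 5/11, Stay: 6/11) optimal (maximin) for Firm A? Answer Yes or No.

Yes

Against High this mix gives (5/11)·9 + (6/11)·2 = 57/11.
Against Low this mix gives (5/11)·3 + (6/11)·7 = 57/11.
All of Firm B's active replies (High, Low) yield 57/11, and no column does worse for Firm A. The mix makes Firm B indifferent and guarantees 57/11, so it is optimal.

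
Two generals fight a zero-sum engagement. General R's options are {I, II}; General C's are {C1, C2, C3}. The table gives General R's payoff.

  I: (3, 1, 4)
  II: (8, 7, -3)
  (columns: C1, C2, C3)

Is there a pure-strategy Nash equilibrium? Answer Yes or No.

Row minima: I → 1, II → -3; maximin = 1.
Column maxima: C1 → 8, C2 → 7, C3 → 4; minimax = 4.
1 ≠ 4, so no pure-strategy equilibrium exists.

No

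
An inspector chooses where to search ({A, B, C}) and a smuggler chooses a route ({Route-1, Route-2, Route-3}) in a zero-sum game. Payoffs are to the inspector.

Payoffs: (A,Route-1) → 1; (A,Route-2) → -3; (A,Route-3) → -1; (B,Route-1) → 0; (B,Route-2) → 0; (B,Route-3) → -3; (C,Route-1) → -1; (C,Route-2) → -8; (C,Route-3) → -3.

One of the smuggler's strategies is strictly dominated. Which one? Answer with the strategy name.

Route-1

Route-3 holds the inspector's payoff strictly below Route-1 in every row: -1 < 1, -3 < 0, -3 < -1.
So Route-1 is strictly dominated for the smuggler.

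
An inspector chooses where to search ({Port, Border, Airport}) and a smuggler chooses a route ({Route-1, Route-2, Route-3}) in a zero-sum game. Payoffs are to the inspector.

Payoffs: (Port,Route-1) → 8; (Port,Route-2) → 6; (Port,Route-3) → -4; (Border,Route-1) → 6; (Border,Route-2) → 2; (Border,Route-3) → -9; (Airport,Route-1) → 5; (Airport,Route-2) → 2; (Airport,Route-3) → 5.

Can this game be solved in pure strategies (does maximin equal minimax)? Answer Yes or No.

No

Row minima: Port → -4, Border → -9, Airport → 2; maximin = 2.
Column maxima: Route-1 → 8, Route-2 → 6, Route-3 → 5; minimax = 5.
2 ≠ 5, so no pure-strategy equilibrium exists.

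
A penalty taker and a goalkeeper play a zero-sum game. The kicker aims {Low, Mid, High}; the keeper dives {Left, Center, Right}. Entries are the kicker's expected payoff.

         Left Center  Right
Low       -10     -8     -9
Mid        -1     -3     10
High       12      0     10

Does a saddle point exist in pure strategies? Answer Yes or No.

Yes

Row minima: Low → -10, Mid → -3, High → 0; maximin = 0.
Column maxima: Left → 12, Center → 0, Right → 10; minimax = 0.
maximin = minimax = 0, so a saddle point exists.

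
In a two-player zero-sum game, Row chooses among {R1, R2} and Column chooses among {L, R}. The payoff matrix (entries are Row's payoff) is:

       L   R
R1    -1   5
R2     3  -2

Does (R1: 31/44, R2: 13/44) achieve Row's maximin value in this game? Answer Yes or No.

No

Against L this mix gives (31/44)·(-1) + (13/44)·3 = 2/11.
Against R this mix gives (31/44)·5 + (13/44)·(-2) = 129/44.
Column will play L, holding Row to 2/11. Shifting weight toward the row that does better against L would raise this floor (the equalizing mix achieves 13/11 against both L and R), so the proposed strategy is not optimal.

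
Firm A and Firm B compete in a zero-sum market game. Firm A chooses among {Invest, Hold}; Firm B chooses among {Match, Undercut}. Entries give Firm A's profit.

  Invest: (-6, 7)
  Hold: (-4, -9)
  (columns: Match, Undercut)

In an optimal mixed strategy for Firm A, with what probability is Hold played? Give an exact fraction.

Row minima: Invest → -6, Hold → -9; maximin = -6.
Column maxima: Match → -4, Undercut → 7; minimax = -4.
-6 ≠ -4, so there is no saddle point; optimal play is mixed.
Let Firm A play Invest with probability p. Expected payoff against Match: (-6)p + (-4)(1−p) = −2p − 4; against Undercut: 7p + (-9)(1−p) = 16p − 9.
Setting these equal: −2p − 4 = 16p − 9 ⇒ −18p = -5 ⇒ p = 5/18, and the value is (-2)·(5/18) − 4 = -41/9.
For Firm B: with q = P(Match), equating Invest's and Hold's payoffs gives −13q + 7 = 5q − 9 ⇒ q = 8/9.

13/18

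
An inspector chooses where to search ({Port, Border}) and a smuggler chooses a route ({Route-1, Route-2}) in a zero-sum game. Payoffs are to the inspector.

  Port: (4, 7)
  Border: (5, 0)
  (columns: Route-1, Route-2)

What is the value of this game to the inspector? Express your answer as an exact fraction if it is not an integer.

Row minima: Port → 4, Border → 0; maximin = 4.
Column maxima: Route-1 → 5, Route-2 → 7; minimax = 5.
4 ≠ 5, so there is no saddle point; optimal play is mixed.
Let the inspector play Port with probability p. Expected payoff against Route-1: 4p + 5(1−p) = −p + 5; against Route-2: 7p + 0(1−p) = 7p.
Setting these equal: −p + 5 = 7p ⇒ −8p = -5 ⇒ p = 5/8, and the value is (-1)·(5/8) + 5 = 35/8.
For the smuggler: with q = P(Route-1), equating Port's and Border's payoffs gives −3q + 7 = 5q ⇒ q = 7/8.

35/8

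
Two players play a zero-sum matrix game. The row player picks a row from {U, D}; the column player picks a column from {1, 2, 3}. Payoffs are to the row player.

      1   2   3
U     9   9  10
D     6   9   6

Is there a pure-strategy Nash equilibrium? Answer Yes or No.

Yes

Row minima: U → 9, D → 6; maximin = 9.
Column maxima: 1 → 9, 2 → 9, 3 → 10; minimax = 9.
maximin = minimax = 9, so a saddle point exists.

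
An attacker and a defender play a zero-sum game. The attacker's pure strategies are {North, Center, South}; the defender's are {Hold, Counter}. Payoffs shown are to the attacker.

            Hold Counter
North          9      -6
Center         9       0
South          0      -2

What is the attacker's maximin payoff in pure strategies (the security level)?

Row minima: North → -6, Center → 0, South → -2.
The best of these is 0.

0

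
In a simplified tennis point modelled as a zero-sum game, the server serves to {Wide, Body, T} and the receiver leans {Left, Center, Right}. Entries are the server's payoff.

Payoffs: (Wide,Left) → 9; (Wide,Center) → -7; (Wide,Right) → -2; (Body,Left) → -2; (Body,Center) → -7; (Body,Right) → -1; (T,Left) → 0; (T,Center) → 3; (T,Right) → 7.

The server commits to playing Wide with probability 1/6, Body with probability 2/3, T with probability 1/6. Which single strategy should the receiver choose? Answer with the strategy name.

Center

If the receiver plays Left, the server's expected payoff is (1/6)·9 + (2/3)·(-2) + (1/6)·0 = 1/6.
If the receiver plays Center, the server's expected payoff is (1/6)·(-7) + (2/3)·(-7) + (1/6)·3 = -16/3.
If the receiver plays Right, the server's expected payoff is (1/6)·(-2) + (2/3)·(-1) + (1/6)·7 = 1/6.
The receiver minimizes the server's payoff; the smallest is -16/3, so the best response is Center.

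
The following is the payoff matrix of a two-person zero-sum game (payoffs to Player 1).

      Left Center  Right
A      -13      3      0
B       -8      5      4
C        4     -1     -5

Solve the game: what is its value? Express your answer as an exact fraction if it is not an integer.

Row minima: A → -13, B → -8, C → -5; maximin = -5.
Column maxima: Left → 4, Center → 5, Right → 4; minimax = 4.
-5 ≠ 4, so there is no saddle point; optimal play is mixed.
A is strictly dominated by B, so Player 1 never plays it.
Center is strictly dominated by Right (it gives Player 1 strictly more in every row), so Player 2 never plays it.
On the remaining 2×2 (B, C vs Left, Right):
Let Player 1 play B with probability p. Expected payoff against Left: (-8)p + 4(1−p) = −12p + 4; against Right: 4p + (-5)(1−p) = 9p − 5.
Setting these equal: −12p + 4 = 9p − 5 ⇒ −21p = -9 ⇒ p = 3/7, and the value is (-12)·(3/7) + 4 = -8/7.
For Player 2: with q = P(Left), equating B's and C's payoffs gives −12q + 4 = 9q − 5 ⇒ q = 3/7.

-8/7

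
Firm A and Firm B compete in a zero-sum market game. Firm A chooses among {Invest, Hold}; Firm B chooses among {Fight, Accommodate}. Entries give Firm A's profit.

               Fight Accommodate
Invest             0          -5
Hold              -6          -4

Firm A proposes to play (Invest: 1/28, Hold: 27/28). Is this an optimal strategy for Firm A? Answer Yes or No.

No

Against Fight this mix gives (1/28)·0 + (27/28)·(-6) = -81/14.
Against Accommodate this mix gives (1/28)·(-5) + (27/28)·(-4) = -113/28.
Firm B will play Fight, holding Firm A to -81/14. Shifting weight toward the row that does better against Fight would raise this floor (the equalizing mix achieves -30/7 against both Fight and Accommodate), so the proposed strategy is not optimal.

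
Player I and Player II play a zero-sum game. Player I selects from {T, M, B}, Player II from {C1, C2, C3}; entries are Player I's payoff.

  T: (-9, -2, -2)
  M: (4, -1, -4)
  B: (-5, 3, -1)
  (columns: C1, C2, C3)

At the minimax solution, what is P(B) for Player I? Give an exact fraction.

2/3

Row minima: T → -9, M → -4, B → -5; maximin = -4.
Column maxima: C1 → 4, C2 → 3, C3 → -1; minimax = -1.
-4 ≠ -1, so there is no saddle point; optimal play is mixed.
T is strictly dominated by B, so Player I never plays it.
With T eliminated, C2 is strictly dominated by C3 (it gives Player I strictly more in every remaining row), so Player II never plays it.
On the remaining 2×2 (M, B vs C1, C3):
Let Player I play M with probability p. Expected payoff against C1: 4p + (-5)(1−p) = 9p − 5; against C3: (-4)p + (-1)(1−p) = −3p − 1.
Setting these equal: 9p − 5 = −3p − 1 ⇒ 12p = 4 ⇒ p = 1/3, and the value is (9)·(1/3) − 5 = -2.
For Player II: with q = P(C1), equating M's and B's payoffs gives 8q − 4 = −4q − 1 ⇒ q = 1/4.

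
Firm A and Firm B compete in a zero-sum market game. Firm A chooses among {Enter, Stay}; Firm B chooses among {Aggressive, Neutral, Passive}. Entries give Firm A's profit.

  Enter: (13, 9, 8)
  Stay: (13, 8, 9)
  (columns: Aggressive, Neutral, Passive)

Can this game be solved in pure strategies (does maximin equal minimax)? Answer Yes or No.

No

Row minima: Enter → 8, Stay → 8; maximin = 8.
Column maxima: Aggressive → 13, Neutral → 9, Passive → 9; minimax = 9.
8 ≠ 9, so no pure-strategy equilibrium exists.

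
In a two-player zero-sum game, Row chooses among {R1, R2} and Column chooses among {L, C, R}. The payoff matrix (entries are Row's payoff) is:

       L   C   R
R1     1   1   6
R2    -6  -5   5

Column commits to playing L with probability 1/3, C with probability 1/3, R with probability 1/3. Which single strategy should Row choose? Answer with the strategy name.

Expected payoff of R1: (1/3)·1 + (1/3)·1 + (1/3)·6 = 8/3.
Expected payoff of R2: (1/3)·(-6) + (1/3)·(-5) + (1/3)·5 = -2.
The largest is 8/3, so Row's best response is R1.

R1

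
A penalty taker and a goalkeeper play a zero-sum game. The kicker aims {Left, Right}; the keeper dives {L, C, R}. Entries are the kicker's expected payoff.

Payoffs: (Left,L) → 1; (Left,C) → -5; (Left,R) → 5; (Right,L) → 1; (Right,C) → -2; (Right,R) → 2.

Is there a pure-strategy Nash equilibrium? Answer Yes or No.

Row minima: Left → -5, Right → -2; maximin = -2.
Column maxima: L → 1, C → -2, R → 5; minimax = -2.
maximin = minimax = -2, so a saddle point exists.

Yes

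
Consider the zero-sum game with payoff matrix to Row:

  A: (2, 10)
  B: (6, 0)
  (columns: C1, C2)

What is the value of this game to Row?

30/7

Row minima: A → 2, B → 0; maximin = 2.
Column maxima: C1 → 6, C2 → 10; minimax = 6.
2 ≠ 6, so there is no saddle point; optimal play is mixed.
Let Row play A with probability p. Expected payoff against C1: 2p + 6(1−p) = −4p + 6; against C2: 10p + 0(1−p) = 10p.
Setting these equal: −4p + 6 = 10p ⇒ −14p = -6 ⇒ p = 3/7, and the value is (-4)·(3/7) + 6 = 30/7.
For Column: with q = P(C1), equating A's and B's payoffs gives −8q + 10 = 6q ⇒ q = 5/7.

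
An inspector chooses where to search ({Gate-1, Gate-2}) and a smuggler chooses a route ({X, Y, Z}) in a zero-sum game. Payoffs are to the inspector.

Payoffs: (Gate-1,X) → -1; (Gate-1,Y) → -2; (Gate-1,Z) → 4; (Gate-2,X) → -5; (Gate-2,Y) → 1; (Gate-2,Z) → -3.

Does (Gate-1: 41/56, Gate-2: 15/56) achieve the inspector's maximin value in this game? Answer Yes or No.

Against X this mix gives (41/56)·(-1) + (15/56)·(-5) = -29/14.
Against Y this mix gives (41/56)·(-2) + (15/56)·1 = -67/56.
Against Z this mix gives (41/56)·4 + (15/56)·(-3) = 17/8.
The smuggler will play X, holding the inspector to -29/14. Shifting weight toward the row that does better against X would raise this floor (the equalizing mix achieves -11/7 against both X and Y), so the proposed strategy is not optimal.

No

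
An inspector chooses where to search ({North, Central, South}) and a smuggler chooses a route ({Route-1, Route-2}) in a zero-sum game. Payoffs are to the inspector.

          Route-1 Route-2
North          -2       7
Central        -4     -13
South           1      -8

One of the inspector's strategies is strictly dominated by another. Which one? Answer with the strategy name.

Central

North gives a strictly higher payoff than Central against every column: -2 > -4, 7 > -13.
So Central is strictly dominated and the inspector never plays it.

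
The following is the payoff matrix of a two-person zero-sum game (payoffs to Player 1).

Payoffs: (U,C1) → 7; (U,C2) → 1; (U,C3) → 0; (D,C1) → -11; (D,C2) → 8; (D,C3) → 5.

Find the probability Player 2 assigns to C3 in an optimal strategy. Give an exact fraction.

18/23

Row minima: U → 0, D → -11; maximin = 0.
Column maxima: C1 → 7, C2 → 8, C3 → 5; minimax = 5.
0 ≠ 5, so there is no saddle point; optimal play is mixed.
C2 is strictly dominated by C3 (it gives Player 1 strictly more in every row), so Player 2 never plays it.
On the remaining 2×2 (U, D vs C1, C3):
Let Player 1 play U with probability p. Expected payoff against C1: 7p + (-11)(1−p) = 18p − 11; against C3: 0p + 5(1−p) = −5p + 5.
Setting these equal: 18p − 11 = −5p + 5 ⇒ 23p = 16 ⇒ p = 16/23, and the value is (18)·(16/23) − 11 = 35/23.
For Player 2: with q = P(C1), equating U's and D's payoffs gives 7q = −16q + 5 ⇒ q = 5/23.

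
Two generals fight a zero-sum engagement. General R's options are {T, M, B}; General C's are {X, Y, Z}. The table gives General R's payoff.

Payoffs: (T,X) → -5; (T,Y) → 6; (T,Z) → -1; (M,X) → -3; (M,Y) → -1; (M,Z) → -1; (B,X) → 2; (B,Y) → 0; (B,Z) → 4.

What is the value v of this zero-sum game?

Row minima: T → -5, M → -3, B → 0; maximin = 0.
Column maxima: X → 2, Y → 6, Z → 4; minimax = 2.
0 ≠ 2, so there is no saddle point; optimal play is mixed.
M is strictly dominated by B, so General R never plays it.
Z is strictly dominated by X (it gives General R strictly more in every row), so General C never plays it.
On the remaining 2×2 (T, B vs X, Y):
Let General R play T with probability p. Expected payoff against X: (-5)p + 2(1−p) = −7p + 2; against Y: 6p + 0(1−p) = 6p.
Setting these equal: −7p + 2 = 6p ⇒ −13p = -2 ⇒ p = 2/13, and the value is (-7)·(2/13) + 2 = 12/13.
For General C: with q = P(X), equating T's and B's payoffs gives −11q + 6 = 2q ⇒ q = 6/13.

12/13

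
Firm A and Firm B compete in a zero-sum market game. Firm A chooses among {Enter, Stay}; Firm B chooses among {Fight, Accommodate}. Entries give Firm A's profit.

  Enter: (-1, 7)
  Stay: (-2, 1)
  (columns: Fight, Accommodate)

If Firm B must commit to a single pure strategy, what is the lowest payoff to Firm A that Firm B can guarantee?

-1

Column maxima: Fight → -1, Accommodate → 7.
The smallest of these is -1.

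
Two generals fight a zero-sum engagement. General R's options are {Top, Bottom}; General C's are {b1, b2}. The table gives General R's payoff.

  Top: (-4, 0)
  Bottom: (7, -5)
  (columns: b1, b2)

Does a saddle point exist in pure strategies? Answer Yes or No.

Row minima: Top → -4, Bottom → -5; maximin = -4.
Column maxima: b1 → 7, b2 → 0; minimax = 0.
-4 ≠ 0, so no pure-strategy equilibrium exists.

No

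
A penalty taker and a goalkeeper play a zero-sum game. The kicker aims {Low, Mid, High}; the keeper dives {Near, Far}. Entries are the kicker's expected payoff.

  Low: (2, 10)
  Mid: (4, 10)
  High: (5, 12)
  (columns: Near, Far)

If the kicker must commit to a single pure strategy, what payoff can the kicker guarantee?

5

Row minima: Low → 2, Mid → 4, High → 5.
The best of these is 5.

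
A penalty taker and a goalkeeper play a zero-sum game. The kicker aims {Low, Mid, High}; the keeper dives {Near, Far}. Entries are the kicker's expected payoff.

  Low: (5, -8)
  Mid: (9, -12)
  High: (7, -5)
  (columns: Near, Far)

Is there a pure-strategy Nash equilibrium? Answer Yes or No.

Yes

Row minima: Low → -8, Mid → -12, High → -5; maximin = -5.
Column maxima: Near → 9, Far → -5; minimax = -5.
maximin = minimax = -5, so a saddle point exists.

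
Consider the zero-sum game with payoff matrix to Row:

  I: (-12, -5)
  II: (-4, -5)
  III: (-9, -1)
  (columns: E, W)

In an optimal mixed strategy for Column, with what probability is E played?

Row minima: I → -12, II → -5, III → -9; maximin = -5.
Column maxima: E → -4, W → -1; minimax = -4.
-5 ≠ -4, so there is no saddle point; optimal play is mixed.
I is strictly dominated by III, so Row never plays it.
On the remaining 2×2 (II, III vs E, W):
Let Row play II with probability p. Expected payoff against E: (-4)p + (-9)(1−p) = 5p − 9; against W: (-5)p + (-1)(1−p) = −4p − 1.
Setting these equal: 5p − 9 = −4p − 1 ⇒ 9p = 8 ⇒ p = 8/9, and the value is (5)·(8/9) − 9 = -41/9.
For Column: with q = P(E), equating II's and III's payoffs gives q − 5 = −8q − 1 ⇒ q = 4/9.

4/9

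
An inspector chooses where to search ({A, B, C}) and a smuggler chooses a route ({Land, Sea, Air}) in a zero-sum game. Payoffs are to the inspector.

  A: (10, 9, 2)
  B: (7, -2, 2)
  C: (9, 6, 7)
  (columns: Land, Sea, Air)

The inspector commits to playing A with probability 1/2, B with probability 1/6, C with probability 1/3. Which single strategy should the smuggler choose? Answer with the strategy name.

Air

If the smuggler plays Land, the inspector's expected payoff is (1/2)·10 + (1/6)·7 + (1/3)·9 = 55/6.
If the smuggler plays Sea, the inspector's expected payoff is (1/2)·9 + (1/6)·(-2) + (1/3)·6 = 37/6.
If the smuggler plays Air, the inspector's expected payoff is (1/2)·2 + (1/6)·2 + (1/3)·7 = 11/3.
The smuggler minimizes the inspector's payoff; the smallest is 11/3, so the best response is Air.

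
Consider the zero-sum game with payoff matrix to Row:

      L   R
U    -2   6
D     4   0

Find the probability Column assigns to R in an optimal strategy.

1/2

Row minima: U → -2, D → 0; maximin = 0.
Column maxima: L → 4, R → 6; minimax = 4.
0 ≠ 4, so there is no saddle point; optimal play is mixed.
Let Row play U with probability p. Expected payoff against L: (-2)p + 4(1−p) = −6p + 4; against R: 6p + 0(1−p) = 6p.
Setting these equal: −6p + 4 = 6p ⇒ −12p = -4 ⇒ p = 1/3, and the value is (-6)·(1/3) + 4 = 2.
For Column: with q = P(L), equating U's and D's payoffs gives −8q + 6 = 4q ⇒ q = 1/2.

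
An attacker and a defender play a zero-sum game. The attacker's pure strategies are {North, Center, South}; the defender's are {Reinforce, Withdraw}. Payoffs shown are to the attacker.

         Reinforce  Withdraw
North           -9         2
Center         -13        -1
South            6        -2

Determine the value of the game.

Row minima: North → -9, Center → -13, South → -2; maximin = -2.
Column maxima: Reinforce → 6, Withdraw → 2; minimax = 2.
-2 ≠ 2, so there is no saddle point; optimal play is mixed.
Center is strictly dominated by North, so the attacker never plays it.
On the remaining 2×2 (North, South vs Reinforce, Withdraw):
Let the attacker play North with probability p. Expected payoff against Reinforce: (-9)p + 6(1−p) = −15p + 6; against Withdraw: 2p + (-2)(1−p) = 4p − 2.
Setting these equal: −15p + 6 = 4p − 2 ⇒ −19p = -8 ⇒ p = 8/19, and the value is (-15)·(8/19) + 6 = -6/19.
For the defender: with q = P(Reinforce), equating North's and South's payoffs gives −11q + 2 = 8q − 2 ⇒ q = 4/19.

-6/19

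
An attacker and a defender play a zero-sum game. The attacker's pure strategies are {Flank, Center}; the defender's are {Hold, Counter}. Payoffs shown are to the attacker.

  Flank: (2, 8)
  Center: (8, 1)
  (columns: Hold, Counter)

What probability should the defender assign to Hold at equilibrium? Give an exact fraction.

7/13

Row minima: Flank → 2, Center → 1; maximin = 2.
Column maxima: Hold → 8, Counter → 8; minimax = 8.
2 ≠ 8, so there is no saddle point; optimal play is mixed.
Let the attacker play Flank with probability p. Expected payoff against Hold: 2p + 8(1−p) = −6p + 8; against Counter: 8p + 1(1−p) = 7p + 1.
Setting these equal: −6p + 8 = 7p + 1 ⇒ −13p = -7 ⇒ p = 7/13, and the value is (-6)·(7/13) + 8 = 62/13.
For the defender: with q = P(Hold), equating Flank's and Center's payoffs gives −6q + 8 = 7q + 1 ⇒ q = 7/13.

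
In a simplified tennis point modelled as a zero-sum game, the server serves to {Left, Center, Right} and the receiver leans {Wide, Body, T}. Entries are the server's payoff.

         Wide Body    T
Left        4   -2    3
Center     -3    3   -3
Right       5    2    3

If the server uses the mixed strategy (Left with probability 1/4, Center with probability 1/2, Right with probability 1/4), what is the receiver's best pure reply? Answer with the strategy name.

T

If the receiver plays Wide, the server's expected payoff is (1/4)·4 + (1/2)·(-3) + (1/4)·5 = 3/4.
If the receiver plays Body, the server's expected payoff is (1/4)·(-2) + (1/2)·3 + (1/4)·2 = 3/2.
If the receiver plays T, the server's expected payoff is (1/4)·3 + (1/2)·(-3) + (1/4)·3 = 0.
The receiver minimizes the server's payoff; the smallest is 0, so the best response is T.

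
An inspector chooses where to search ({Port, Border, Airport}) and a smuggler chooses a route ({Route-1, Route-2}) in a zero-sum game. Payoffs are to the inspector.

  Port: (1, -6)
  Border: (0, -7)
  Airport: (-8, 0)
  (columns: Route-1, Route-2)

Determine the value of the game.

Row minima: Port → -6, Border → -7, Airport → -8; maximin = -6.
Column maxima: Route-1 → 1, Route-2 → 0; minimax = 0.
-6 ≠ 0, so there is no saddle point; optimal play is mixed.
Border is strictly dominated by Port, so the inspector never plays it.
On the remaining 2×2 (Port, Airport vs Route-1, Route-2):
Let the inspector play Port with probability p. Expected payoff against Route-1: 1p + (-8)(1−p) = 9p − 8; against Route-2: (-6)p + 0(1−p) = −6p.
Setting these equal: 9p − 8 = −6p ⇒ 15p = 8 ⇒ p = 8/15, and the value is (9)·(8/15) − 8 = -16/5.
For the smuggler: with q = P(Route-1), equating Port's and Airport's payoffs gives 7q − 6 = −8q ⇒ q = 2/5.

-16/5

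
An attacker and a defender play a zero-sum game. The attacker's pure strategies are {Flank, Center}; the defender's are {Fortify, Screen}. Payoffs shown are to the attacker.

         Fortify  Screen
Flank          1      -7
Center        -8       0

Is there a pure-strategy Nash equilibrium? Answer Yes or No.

Row minima: Flank → -7, Center → -8; maximin = -7.
Column maxima: Fortify → 1, Screen → 0; minimax = 0.
-7 ≠ 0, so no pure-strategy equilibrium exists.

No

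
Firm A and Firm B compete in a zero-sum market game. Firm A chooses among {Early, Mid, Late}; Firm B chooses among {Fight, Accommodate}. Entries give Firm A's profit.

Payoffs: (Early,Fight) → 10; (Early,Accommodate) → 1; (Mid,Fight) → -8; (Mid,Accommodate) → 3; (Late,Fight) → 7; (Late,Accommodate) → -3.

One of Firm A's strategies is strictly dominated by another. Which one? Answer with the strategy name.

Late

Early gives a strictly higher payoff than Late against every column: 10 > 7, 1 > -3.
So Late is strictly dominated and Firm A never plays it.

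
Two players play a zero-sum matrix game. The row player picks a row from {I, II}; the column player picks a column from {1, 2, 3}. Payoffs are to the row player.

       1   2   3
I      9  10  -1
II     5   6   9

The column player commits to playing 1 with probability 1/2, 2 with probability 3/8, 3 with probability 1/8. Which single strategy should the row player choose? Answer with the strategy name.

Expected payoff of I: (1/2)·9 + (3/8)·10 + (1/8)·(-1) = 65/8.
Expected payoff of II: (1/2)·5 + (3/8)·6 + (1/8)·9 = 47/8.
The largest is 65/8, so the row player's best response is I.

I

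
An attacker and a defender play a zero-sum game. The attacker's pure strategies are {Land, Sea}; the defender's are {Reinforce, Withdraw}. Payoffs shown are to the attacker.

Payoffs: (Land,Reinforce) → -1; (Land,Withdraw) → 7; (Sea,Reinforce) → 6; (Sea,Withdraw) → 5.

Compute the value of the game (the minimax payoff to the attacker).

47/9

Row minima: Land → -1, Sea → 5; maximin = 5.
Column maxima: Reinforce → 6, Withdraw → 7; minimax = 6.
5 ≠ 6, so there is no saddle point; optimal play is mixed.
Let the attacker play Land with probability p. Expected payoff against Reinforce: (-1)p + 6(1−p) = −7p + 6; against Withdraw: 7p + 5(1−p) = 2p + 5.
Setting these equal: −7p + 6 = 2p + 5 ⇒ −9p = -1 ⇒ p = 1/9, and the value is (-7)·(1/9) + 6 = 47/9.
For the defender: with q = P(Reinforce), equating Land's and Sea's payoffs gives −8q + 7 = q + 5 ⇒ q = 2/9.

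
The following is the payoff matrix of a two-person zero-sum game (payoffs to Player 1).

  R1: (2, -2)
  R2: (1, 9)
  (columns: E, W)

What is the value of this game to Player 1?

5/3

Row minima: R1 → -2, R2 → 1; maximin = 1.
Column maxima: E → 2, W → 9; minimax = 2.
1 ≠ 2, so there is no saddle point; optimal play is mixed.
Let Player 1 play R1 with probability p. Expected payoff against E: 2p + 1(1−p) = p + 1; against W: (-2)p + 9(1−p) = −11p + 9.
Setting these equal: p + 1 = −11p + 9 ⇒ 12p = 8 ⇒ p = 2/3, and the value is (1)·(2/3) + 1 = 5/3.
For Player 2: with q = P(E), equating R1's and R2's payoffs gives 4q − 2 = −8q + 9 ⇒ q = 11/12.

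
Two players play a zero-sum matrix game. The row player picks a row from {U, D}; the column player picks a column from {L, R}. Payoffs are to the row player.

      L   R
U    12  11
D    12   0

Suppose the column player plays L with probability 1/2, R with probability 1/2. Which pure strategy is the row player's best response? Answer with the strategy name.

U

Expected payoff of U: (1/2)·12 + (1/2)·11 = 23/2.
Expected payoff of D: (1/2)·12 + (1/2)·0 = 6.
The largest is 23/2, so the row player's best response is U.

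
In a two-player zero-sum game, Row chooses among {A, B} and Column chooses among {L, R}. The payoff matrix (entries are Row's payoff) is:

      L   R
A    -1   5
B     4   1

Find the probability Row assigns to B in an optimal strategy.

Row minima: A → -1, B → 1; maximin = 1.
Column maxima: L → 4, R → 5; minimax = 4.
1 ≠ 4, so there is no saddle point; optimal play is mixed.
Let Row play A with probability p. Expected payoff against L: (-1)p + 4(1−p) = −5p + 4; against R: 5p + 1(1−p) = 4p + 1.
Setting these equal: −5p + 4 = 4p + 1 ⇒ −9p = -3 ⇒ p = 1/3, and the value is (-5)·(1/3) + 4 = 7/3.
For Column: with q = P(L), equating A's and B's payoffs gives −6q + 5 = 3q + 1 ⇒ q = 4/9.

2/3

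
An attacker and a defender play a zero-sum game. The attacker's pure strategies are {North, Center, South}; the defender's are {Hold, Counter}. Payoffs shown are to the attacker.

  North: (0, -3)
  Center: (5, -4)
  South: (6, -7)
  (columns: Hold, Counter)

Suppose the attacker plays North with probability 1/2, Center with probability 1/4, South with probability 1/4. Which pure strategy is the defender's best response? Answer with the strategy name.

Counter

If the defender plays Hold, the attacker's expected payoff is (1/2)·0 + (1/4)·5 + (1/4)·6 = 11/4.
If the defender plays Counter, the attacker's expected payoff is (1/2)·(-3) + (1/4)·(-4) + (1/4)·(-7) = -17/4.
The defender minimizes the attacker's payoff; the smallest is -17/4, so the best response is Counter.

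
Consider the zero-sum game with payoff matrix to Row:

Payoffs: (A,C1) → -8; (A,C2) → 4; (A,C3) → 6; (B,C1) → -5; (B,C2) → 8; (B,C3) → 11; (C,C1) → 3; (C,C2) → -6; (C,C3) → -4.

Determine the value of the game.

-3/11

Row minima: A → -8, B → -5, C → -6; maximin = -5.
Column maxima: C1 → 3, C2 → 8, C3 → 11; minimax = 3.
-5 ≠ 3, so there is no saddle point; optimal play is mixed.
A is strictly dominated by B, so Row never plays it.
C3 is strictly dominated by C2 (it gives Row strictly more in every row), so Column never plays it.
On the remaining 2×2 (B, C vs C1, C2):
Let Row play B with probability p. Expected payoff against C1: (-5)p + 3(1−p) = −8p + 3; against C2: 8p + (-6)(1−p) = 14p − 6.
Setting these equal: −8p + 3 = 14p − 6 ⇒ −22p = -9 ⇒ p = 9/22, and the value is (-8)·(9/22) + 3 = -3/11.
For Column: with q = P(C1), equating B's and C's payoffs gives −13q + 8 = 9q − 6 ⇒ q = 7/11.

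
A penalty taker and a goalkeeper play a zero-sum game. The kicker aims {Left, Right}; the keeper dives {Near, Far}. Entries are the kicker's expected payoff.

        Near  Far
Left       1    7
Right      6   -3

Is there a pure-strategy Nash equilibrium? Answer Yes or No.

No

Row minima: Left → 1, Right → -3; maximin = 1.
Column maxima: Near → 6, Far → 7; minimax = 6.
1 ≠ 6, so no pure-strategy equilibrium exists.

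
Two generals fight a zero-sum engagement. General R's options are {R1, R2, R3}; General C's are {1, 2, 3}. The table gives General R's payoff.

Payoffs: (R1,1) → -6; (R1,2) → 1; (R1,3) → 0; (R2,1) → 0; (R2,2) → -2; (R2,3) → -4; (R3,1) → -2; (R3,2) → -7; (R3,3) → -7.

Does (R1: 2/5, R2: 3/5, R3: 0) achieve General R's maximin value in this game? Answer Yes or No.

Against 1 this mix gives (2/5)·(-6) + (3/5)·0 = -12/5.
Against 2 this mix gives (2/5)·1 + (3/5)·(-2) = -4/5.
Against 3 this mix gives (2/5)·0 + (3/5)·(-4) = -12/5.
All of General C's active replies (1, 3) yield -12/5, and no column does worse for General R. The mix makes General C indifferent and guarantees -12/5, so it is optimal.

Yes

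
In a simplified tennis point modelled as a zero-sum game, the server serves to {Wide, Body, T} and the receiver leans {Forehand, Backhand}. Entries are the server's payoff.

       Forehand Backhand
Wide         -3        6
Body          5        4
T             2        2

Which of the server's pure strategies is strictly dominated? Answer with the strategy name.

Body gives a strictly higher payoff than T against every column: 5 > 2, 4 > 2.
So T is strictly dominated and the server never plays it.

T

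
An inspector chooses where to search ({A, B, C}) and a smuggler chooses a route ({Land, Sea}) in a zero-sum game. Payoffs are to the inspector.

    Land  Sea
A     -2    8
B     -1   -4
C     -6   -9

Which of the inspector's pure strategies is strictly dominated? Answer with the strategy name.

C

A gives a strictly higher payoff than C against every column: -2 > -6, 8 > -9.
So C is strictly dominated and the inspector never plays it.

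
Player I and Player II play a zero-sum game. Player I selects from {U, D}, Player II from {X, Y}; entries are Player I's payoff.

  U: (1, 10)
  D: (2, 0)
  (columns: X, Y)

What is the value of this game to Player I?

Row minima: U → 1, D → 0; maximin = 1.
Column maxima: X → 2, Y → 10; minimax = 2.
1 ≠ 2, so there is no saddle point; optimal play is mixed.
Let Player I play U with probability p. Expected payoff against X: 1p + 2(1−p) = −p + 2; against Y: 10p + 0(1−p) = 10p.
Setting these equal: −p + 2 = 10p ⇒ −11p = -2 ⇒ p = 2/11, and the value is (-1)·(2/11) + 2 = 20/11.
For Player II: with q = P(X), equating U's and D's payoffs gives −9q + 10 = 2q ⇒ q = 10/11.

20/11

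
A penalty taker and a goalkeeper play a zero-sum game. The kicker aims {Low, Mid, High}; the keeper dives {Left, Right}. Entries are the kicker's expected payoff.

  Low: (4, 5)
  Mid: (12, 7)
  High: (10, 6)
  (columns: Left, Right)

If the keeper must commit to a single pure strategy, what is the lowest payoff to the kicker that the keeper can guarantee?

Column maxima: Left → 12, Right → 7.
The smallest of these is 7.

7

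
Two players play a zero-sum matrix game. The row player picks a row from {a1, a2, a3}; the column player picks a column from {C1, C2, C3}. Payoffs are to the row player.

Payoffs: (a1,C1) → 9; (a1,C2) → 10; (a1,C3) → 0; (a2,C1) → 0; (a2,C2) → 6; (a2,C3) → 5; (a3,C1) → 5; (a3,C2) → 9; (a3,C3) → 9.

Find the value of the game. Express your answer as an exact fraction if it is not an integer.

Row minima: a1 → 0, a2 → 0, a3 → 5; maximin = 5.
Column maxima: C1 → 9, C2 → 10, C3 → 9; minimax = 9.
5 ≠ 9, so there is no saddle point; optimal play is mixed.
a2 is strictly dominated by a3, so the row player never plays it.
C2 is strictly dominated by C1 (it gives the row player strictly more in every row), so the column player never plays it.
On the remaining 2×2 (a1, a3 vs C1, C3):
Let the row player play a1 with probability p. Expected payoff against C1: 9p + 5(1−p) = 4p + 5; against C3: 0p + 9(1−p) = −9p + 9.
Setting these equal: 4p + 5 = −9p + 9 ⇒ 13p = 4 ⇒ p = 4/13, and the value is (4)·(4/13) + 5 = 81/13.
For the column player: with q = P(C1), equating a1's and a3's payoffs gives 9q = −4q + 9 ⇒ q = 9/13.

81/13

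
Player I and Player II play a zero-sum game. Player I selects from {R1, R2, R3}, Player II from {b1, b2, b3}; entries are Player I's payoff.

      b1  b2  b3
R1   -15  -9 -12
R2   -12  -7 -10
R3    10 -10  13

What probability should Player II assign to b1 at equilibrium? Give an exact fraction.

Row minima: R1 → -15, R2 → -12, R3 → -10; maximin = -10.
Column maxima: b1 → 10, b2 → -7, b3 → 13; minimax = -7.
-10 ≠ -7, so there is no saddle point; optimal play is mixed.
R1 is strictly dominated by R2, so Player I never plays it.
b3 is strictly dominated by b1 (it gives Player I strictly more in every row), so Player II never plays it.
On the remaining 2×2 (R2, R3 vs b1, b2):
Let Player I play R2 with probability p. Expected payoff against b1: (-12)p + 10(1−p) = −22p + 10; against b2: (-7)p + (-10)(1−p) = 3p − 10.
Setting these equal: −22p + 10 = 3p − 10 ⇒ −25p = -20 ⇒ p = 4/5, and the value is (-22)·(4/5) + 10 = -38/5.
For Player II: with q = P(b1), equating R2's and R3's payoffs gives −5q − 7 = 20q − 10 ⇒ q = 3/25.

3/25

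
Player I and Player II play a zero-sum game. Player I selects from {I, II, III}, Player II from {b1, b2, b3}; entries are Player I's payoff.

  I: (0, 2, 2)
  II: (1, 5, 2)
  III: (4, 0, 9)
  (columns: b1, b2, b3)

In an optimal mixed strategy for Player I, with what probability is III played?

1/2

Row minima: I → 0, II → 1, III → 0; maximin = 1.
Column maxima: b1 → 4, b2 → 5, b3 → 9; minimax = 4.
1 ≠ 4, so there is no saddle point; optimal play is mixed.
b3 is strictly dominated by b1 (it gives Player I strictly more in every row), so Player II never plays it.
With b3 eliminated, I is strictly dominated by II (II gives Player I strictly more in every remaining column), so Player I never plays it.
On the remaining 2×2 (II, III vs b1, b2):
Let Player I play II with probability p. Expected payoff against b1: 1p + 4(1−p) = −3p + 4; against b2: 5p + 0(1−p) = 5p.
Setting these equal: −3p + 4 = 5p ⇒ −8p = -4 ⇒ p = 1/2, and the value is (-3)·(1/2) + 4 = 5/2.
For Player II: with q = P(b1), equating II's and III's payoffs gives −4q + 5 = 4q ⇒ q = 5/8.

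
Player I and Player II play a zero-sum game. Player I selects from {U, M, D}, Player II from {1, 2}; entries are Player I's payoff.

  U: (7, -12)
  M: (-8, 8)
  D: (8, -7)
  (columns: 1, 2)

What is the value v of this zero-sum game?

8/31

Row minima: U → -12, M → -8, D → -7; maximin = -7.
Column maxima: 1 → 8, 2 → 8; minimax = 8.
-7 ≠ 8, so there is no saddle point; optimal play is mixed.
U is strictly dominated by D, so Player I never plays it.
On the remaining 2×2 (M, D vs 1, 2):
Let Player I play M with probability p. Expected payoff against 1: (-8)p + 8(1−p) = −16p + 8; against 2: 8p + (-7)(1−p) = 15p − 7.
Setting these equal: −16p + 8 = 15p − 7 ⇒ −31p = -15 ⇒ p = 15/31, and the value is (-16)·(15/31) + 8 = 8/31.
For Player II: with q = P(1), equating M's and D's payoffs gives −16q + 8 = 15q − 7 ⇒ q = 15/31.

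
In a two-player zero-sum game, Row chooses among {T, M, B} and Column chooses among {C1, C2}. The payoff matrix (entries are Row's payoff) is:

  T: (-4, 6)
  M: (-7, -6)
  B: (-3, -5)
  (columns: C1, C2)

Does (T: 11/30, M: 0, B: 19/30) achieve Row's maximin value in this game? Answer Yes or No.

Against C1 this mix gives (11/30)·(-4) + (19/30)·(-3) = -101/30.
Against C2 this mix gives (11/30)·6 + (19/30)·(-5) = -29/30.
Column will play C1, holding Row to -101/30. Shifting weight toward the row that does better against C1 would raise this floor (the equalizing mix achieves -19/6 against both C1 and C2), so the proposed strategy is not optimal.

No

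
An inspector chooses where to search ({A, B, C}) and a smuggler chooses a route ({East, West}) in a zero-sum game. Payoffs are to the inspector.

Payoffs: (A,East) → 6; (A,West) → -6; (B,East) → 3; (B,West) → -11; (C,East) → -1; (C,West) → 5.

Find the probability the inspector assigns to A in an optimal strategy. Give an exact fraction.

1/3

Row minima: A → -6, B → -11, C → -1; maximin = -1.
Column maxima: East → 6, West → 5; minimax = 5.
-1 ≠ 5, so there is no saddle point; optimal play is mixed.
B is strictly dominated by A, so the inspector never plays it.
On the remaining 2×2 (A, C vs East, West):
Let the inspector play A with probability p. Expected payoff against East: 6p + (-1)(1−p) = 7p − 1; against West: (-6)p + 5(1−p) = −11p + 5.
Setting these equal: 7p − 1 = −11p + 5 ⇒ 18p = 6 ⇒ p = 1/3, and the value is (7)·(1/3) − 1 = 4/3.
For the smuggler: with q = P(East), equating A's and C's payoffs gives 12q − 6 = −6q + 5 ⇒ q = 11/18.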